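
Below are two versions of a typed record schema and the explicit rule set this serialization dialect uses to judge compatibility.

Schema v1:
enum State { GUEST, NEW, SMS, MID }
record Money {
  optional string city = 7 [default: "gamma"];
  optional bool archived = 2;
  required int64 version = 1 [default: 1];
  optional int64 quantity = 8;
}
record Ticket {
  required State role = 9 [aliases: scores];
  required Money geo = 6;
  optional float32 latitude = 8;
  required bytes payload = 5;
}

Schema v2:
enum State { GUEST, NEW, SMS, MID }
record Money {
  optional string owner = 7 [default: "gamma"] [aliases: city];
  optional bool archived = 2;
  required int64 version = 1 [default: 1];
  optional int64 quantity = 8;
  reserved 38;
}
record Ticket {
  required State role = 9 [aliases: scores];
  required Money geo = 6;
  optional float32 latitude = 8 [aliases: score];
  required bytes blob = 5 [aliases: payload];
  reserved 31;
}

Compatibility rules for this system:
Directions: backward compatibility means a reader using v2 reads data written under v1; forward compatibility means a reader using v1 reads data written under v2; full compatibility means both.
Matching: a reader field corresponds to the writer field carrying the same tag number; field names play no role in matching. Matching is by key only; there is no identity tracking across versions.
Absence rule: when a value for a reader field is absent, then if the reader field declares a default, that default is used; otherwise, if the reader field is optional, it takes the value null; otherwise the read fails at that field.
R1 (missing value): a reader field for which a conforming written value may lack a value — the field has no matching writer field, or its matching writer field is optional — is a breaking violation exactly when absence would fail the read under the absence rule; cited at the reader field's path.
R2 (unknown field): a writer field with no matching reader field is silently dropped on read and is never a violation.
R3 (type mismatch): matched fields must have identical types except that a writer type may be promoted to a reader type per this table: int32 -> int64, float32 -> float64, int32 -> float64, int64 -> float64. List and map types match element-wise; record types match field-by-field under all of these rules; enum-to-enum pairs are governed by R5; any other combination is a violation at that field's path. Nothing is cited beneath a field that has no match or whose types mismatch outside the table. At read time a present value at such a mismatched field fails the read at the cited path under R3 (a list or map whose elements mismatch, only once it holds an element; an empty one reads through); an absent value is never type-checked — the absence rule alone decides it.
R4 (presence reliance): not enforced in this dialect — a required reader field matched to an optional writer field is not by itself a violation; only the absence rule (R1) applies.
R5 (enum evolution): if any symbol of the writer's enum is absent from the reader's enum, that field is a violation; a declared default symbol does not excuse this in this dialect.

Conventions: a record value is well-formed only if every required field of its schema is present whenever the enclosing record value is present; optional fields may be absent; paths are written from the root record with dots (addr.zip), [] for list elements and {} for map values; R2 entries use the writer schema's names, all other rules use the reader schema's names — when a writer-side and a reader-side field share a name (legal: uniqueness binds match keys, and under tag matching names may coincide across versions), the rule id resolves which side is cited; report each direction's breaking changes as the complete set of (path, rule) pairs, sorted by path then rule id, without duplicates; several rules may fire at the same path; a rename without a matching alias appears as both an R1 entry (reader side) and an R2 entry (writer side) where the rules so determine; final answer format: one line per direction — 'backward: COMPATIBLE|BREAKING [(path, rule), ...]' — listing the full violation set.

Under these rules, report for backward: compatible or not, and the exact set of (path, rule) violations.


the writer's type comes first in each Ticket pair
backward pass over Ticket, reader schema v2, writer schema v1:
  writer required, State -> State: reader role maps from writer role
  writer required, Money -> Money: reader geo maps from writer geo
  writer optional, float32 -> float32: reader latitude maps from writer latitude
  writer required, bytes -> bytes: reader blob maps from writer payload
  writer optional, string -> string: reader geo.owner maps from writer geo.city
  writer optional, bool -> bool: reader geo.archived maps from writer geo.archived
  writer required, int64 -> int64: reader geo.version maps from writer geo.version
  writer optional, int64 -> int64: reader geo.quantity maps from writer geo.quantity
  nothing fires on Ticket: backward is COMPATIBLE
the other Ticket changes do not affect what is asked:
  renamed field payload to blob in record Ticket (alias payload declared on the renamed field) -> fires no rule on Ticket, leaving the asked answer as it is
  renamed field city to owner in record Money (alias city declared on the renamed field) -> fires no rule on Ticket, leaving the asked answer as it is

backward: COMPATIBLE []


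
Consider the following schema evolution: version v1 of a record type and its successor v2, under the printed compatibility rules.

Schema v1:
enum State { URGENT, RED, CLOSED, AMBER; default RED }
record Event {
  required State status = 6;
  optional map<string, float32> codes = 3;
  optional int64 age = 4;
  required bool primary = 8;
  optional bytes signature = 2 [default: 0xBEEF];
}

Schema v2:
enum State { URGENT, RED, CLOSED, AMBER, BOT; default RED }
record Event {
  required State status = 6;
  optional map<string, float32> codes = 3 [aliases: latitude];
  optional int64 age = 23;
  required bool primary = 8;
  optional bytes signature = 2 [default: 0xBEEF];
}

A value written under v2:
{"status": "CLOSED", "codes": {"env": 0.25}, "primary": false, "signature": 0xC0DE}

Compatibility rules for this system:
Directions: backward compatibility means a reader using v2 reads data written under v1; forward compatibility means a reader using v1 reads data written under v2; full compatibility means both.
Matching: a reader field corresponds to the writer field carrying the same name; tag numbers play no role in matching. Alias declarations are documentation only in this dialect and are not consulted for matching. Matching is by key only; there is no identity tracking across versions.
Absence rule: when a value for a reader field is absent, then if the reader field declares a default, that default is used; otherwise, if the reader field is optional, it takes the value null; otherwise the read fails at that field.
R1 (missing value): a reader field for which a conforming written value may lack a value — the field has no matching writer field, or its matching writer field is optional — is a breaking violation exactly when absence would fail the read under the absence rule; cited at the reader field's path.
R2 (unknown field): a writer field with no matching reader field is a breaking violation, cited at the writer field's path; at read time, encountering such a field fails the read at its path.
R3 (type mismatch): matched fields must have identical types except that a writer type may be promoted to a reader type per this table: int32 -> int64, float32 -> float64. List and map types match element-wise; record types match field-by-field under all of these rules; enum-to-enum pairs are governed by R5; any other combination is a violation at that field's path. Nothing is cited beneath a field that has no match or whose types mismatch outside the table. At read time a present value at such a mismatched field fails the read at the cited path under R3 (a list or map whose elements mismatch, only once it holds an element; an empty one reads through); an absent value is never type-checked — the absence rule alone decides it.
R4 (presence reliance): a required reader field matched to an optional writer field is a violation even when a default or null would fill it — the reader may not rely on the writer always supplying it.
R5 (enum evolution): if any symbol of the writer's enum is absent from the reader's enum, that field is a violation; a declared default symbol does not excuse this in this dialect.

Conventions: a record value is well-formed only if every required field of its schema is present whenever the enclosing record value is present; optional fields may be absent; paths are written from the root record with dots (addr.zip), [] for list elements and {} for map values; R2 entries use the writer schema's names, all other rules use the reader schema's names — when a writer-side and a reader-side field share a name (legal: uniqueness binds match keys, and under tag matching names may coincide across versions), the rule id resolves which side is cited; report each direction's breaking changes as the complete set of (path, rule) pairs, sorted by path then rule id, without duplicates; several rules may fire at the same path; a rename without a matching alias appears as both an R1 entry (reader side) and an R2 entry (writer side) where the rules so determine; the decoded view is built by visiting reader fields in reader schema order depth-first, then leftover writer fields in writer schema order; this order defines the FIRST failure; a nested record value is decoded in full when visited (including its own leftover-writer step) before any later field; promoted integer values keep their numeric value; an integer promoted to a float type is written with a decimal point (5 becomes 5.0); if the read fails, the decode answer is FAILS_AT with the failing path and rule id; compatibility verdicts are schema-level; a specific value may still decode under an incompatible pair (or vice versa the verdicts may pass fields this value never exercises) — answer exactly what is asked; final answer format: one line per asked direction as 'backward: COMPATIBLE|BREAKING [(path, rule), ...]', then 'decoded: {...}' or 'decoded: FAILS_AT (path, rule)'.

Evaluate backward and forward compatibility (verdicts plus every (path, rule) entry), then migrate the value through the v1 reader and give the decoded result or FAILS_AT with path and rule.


arrows below run writer -> reader for Event
checking backward for Event: reader v2 against writer v1:
  status: State -> State, writer required; from status
  codes: map<string, float32> -> map<string, float32>, writer optional; from codes
  age: int64 -> int64, writer optional; from age
  primary: bool -> bool, writer required; from primary
  signature: bytes -> bytes, writer optional; from signature
  => backward verdict for Event: COMPATIBLE, no violations
checking forward for Event: reader v1 against writer v2:
  status: State -> State, writer required; from status
  codes: map<string, float32> -> map<string, float32>, writer optional; from codes
  age: int64 -> int64, writer optional; from age
  primary: bool -> bool, writer required; from primary
  signature: bytes -> bytes, writer optional; from signature
  violation R5 at status
  => 1 violation(s): forward is BREAKING for Event
decode walk for Event under reader schema v1:
  status := "CLOSED"
  codes := {"env": 0.25}
  age := null (absent, optional -> null)
  primary := false
  signature := 0xC0DE
  => decoded: {"status": "CLOSED", "codes": {"env": 0.25}, "age": null, "primary": false, "signature": 0xC0DE}

backward: COMPATIBLE []; forward: BREAKING [(status, R5)]; decoded: {"status": "CLOSED", "codes": {"env": 0.25}, "age": null, "primary": false, "signature": 0xC0DE}


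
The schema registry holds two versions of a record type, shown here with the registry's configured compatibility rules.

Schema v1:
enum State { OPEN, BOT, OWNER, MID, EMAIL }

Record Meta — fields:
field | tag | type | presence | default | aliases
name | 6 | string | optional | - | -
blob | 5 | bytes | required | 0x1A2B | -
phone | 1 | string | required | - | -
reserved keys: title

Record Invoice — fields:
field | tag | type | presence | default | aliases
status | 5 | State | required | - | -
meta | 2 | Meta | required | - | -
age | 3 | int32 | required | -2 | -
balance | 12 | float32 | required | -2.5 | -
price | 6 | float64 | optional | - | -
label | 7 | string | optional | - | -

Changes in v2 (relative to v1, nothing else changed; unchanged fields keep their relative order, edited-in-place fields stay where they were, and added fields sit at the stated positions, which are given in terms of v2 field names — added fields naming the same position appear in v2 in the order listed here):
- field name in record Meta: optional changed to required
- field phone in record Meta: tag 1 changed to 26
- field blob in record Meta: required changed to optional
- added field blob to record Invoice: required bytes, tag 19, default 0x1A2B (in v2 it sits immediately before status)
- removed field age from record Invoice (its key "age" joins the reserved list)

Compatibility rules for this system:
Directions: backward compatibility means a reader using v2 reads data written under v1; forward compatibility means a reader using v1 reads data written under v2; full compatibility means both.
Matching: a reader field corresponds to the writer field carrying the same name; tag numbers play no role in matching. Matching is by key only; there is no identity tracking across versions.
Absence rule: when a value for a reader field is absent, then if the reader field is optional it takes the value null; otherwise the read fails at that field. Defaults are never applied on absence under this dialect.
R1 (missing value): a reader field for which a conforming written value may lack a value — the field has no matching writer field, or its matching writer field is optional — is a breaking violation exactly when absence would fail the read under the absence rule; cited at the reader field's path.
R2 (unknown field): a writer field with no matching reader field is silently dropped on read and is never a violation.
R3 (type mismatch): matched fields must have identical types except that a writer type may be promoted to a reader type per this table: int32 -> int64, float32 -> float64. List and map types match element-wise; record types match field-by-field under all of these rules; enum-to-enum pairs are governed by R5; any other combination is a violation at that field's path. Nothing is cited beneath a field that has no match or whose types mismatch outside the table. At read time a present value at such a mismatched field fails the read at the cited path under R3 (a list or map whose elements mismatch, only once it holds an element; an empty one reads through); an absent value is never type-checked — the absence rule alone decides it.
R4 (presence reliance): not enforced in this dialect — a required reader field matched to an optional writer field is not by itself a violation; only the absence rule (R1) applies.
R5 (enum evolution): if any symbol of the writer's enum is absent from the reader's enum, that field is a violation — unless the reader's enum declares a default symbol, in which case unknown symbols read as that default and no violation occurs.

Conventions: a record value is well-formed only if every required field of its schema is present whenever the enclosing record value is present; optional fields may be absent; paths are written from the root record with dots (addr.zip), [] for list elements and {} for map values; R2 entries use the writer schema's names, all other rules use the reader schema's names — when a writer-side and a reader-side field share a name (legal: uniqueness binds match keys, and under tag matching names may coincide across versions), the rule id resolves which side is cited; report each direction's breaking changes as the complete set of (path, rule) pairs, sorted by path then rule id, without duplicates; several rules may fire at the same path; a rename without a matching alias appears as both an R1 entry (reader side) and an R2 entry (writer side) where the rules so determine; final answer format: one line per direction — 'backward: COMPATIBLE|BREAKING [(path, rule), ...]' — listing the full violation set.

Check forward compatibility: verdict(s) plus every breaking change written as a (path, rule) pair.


forward: BREAKING [(age, R1), (meta.blob, R1)]

arrows below run writer -> reader for Invoice
forward on Invoice — v1 reading data written by v2:
  status: paired with writer status (State -> State; writer required)
  meta: paired with writer meta (Meta -> Meta; writer required)
  age has no writer counterpart
  balance: paired with writer balance (float32 -> float32; writer required)
  price: paired with writer price (float64 -> float64; writer optional)
  label: paired with writer label (string -> string; writer optional)
  writer field blob has no reader counterpart
  meta.name: paired with writer meta.name (string -> string; writer required)
  meta.blob: paired with writer meta.blob (bytes -> bytes; writer optional)
  meta.phone: paired with writer meta.phone (string -> string; writer required)
  R1 fires at age
  R1 fires at meta.blob
  => forward verdict for Invoice: BREAKING, 2 violation(s)
remaining Invoice differences; none change what is asked:
  field name in record Meta: optional changed to required -> fires only in the backward direction of Invoice, which is not asked here
  field phone in record Meta: tag 1 changed to 26 -> triggers nothing under Invoice's printed rules — same verdict
  added field blob to record Invoice: required bytes, tag 19, default 0x1A2B (in v2 it sits immediately before status) -> fires only in the backward direction of Invoice, which is not asked here


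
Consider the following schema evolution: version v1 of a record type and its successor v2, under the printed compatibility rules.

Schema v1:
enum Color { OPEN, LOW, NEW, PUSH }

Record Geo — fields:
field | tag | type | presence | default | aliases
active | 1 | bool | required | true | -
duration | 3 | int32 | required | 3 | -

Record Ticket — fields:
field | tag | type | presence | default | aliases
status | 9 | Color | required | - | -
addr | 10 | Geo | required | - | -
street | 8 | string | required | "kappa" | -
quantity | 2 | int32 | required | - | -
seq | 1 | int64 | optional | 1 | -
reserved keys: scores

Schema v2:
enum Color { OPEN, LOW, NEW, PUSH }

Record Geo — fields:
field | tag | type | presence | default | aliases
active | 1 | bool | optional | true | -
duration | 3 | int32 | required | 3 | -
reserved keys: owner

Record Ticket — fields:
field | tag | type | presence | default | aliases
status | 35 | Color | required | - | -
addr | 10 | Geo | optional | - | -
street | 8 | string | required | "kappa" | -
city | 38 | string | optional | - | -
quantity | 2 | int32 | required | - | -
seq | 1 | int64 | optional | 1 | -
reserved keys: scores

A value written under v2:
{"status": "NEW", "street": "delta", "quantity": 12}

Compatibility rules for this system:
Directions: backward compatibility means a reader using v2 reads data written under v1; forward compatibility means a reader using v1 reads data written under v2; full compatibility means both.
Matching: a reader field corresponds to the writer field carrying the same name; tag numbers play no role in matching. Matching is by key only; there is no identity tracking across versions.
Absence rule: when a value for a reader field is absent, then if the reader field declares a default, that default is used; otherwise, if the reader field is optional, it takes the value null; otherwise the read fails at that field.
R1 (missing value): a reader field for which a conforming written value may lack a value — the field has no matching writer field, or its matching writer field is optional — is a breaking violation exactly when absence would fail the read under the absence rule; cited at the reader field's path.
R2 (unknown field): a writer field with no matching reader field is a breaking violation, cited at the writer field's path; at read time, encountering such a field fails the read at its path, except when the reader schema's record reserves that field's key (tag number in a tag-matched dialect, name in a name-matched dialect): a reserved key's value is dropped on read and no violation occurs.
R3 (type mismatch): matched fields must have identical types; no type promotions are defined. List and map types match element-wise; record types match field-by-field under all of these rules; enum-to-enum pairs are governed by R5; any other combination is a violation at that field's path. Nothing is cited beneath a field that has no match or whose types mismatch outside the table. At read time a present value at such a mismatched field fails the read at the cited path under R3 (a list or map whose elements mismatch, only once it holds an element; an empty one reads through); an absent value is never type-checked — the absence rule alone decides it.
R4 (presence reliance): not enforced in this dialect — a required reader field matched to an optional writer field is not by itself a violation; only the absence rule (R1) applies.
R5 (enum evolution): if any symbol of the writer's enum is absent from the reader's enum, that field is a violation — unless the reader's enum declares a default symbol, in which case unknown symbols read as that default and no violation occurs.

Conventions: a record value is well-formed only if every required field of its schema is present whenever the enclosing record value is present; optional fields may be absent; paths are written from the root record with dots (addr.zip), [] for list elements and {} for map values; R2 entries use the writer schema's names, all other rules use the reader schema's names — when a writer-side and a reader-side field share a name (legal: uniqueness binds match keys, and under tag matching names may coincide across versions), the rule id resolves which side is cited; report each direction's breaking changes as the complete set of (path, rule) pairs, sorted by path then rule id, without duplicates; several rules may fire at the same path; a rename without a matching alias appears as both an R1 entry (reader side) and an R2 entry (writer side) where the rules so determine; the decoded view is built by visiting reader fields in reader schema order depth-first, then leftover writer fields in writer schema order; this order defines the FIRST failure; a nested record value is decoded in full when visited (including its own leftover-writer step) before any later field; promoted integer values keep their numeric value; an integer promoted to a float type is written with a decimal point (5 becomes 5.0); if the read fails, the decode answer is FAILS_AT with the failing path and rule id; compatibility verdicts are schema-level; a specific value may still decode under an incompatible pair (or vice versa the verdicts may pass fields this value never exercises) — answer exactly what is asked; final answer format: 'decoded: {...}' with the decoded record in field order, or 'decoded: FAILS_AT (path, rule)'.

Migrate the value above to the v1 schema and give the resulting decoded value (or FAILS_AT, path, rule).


each type pair in Ticket: writer, then reader
decode (reader v1):
  status := "NEW"
  read fails at addr under R1 (no fill)
  => FAILS_AT (addr, R1)
the rest of the Ticket diff is inert for this question:
  added field city to record Ticket: optional string, tag 38 (in v2 it sits immediately before quantity) -> matters for Ticket compatibility verdicts, not for this value's decode
  field active in record Geo: required changed to optional -> fires no rule on Ticket under this dialect and leaves the result unchanged
  field status in record Ticket: tag 9 changed to 35 -> fires no rule on Ticket under this dialect and leaves the result unchanged

decoded: FAILS_AT (addr, R1)


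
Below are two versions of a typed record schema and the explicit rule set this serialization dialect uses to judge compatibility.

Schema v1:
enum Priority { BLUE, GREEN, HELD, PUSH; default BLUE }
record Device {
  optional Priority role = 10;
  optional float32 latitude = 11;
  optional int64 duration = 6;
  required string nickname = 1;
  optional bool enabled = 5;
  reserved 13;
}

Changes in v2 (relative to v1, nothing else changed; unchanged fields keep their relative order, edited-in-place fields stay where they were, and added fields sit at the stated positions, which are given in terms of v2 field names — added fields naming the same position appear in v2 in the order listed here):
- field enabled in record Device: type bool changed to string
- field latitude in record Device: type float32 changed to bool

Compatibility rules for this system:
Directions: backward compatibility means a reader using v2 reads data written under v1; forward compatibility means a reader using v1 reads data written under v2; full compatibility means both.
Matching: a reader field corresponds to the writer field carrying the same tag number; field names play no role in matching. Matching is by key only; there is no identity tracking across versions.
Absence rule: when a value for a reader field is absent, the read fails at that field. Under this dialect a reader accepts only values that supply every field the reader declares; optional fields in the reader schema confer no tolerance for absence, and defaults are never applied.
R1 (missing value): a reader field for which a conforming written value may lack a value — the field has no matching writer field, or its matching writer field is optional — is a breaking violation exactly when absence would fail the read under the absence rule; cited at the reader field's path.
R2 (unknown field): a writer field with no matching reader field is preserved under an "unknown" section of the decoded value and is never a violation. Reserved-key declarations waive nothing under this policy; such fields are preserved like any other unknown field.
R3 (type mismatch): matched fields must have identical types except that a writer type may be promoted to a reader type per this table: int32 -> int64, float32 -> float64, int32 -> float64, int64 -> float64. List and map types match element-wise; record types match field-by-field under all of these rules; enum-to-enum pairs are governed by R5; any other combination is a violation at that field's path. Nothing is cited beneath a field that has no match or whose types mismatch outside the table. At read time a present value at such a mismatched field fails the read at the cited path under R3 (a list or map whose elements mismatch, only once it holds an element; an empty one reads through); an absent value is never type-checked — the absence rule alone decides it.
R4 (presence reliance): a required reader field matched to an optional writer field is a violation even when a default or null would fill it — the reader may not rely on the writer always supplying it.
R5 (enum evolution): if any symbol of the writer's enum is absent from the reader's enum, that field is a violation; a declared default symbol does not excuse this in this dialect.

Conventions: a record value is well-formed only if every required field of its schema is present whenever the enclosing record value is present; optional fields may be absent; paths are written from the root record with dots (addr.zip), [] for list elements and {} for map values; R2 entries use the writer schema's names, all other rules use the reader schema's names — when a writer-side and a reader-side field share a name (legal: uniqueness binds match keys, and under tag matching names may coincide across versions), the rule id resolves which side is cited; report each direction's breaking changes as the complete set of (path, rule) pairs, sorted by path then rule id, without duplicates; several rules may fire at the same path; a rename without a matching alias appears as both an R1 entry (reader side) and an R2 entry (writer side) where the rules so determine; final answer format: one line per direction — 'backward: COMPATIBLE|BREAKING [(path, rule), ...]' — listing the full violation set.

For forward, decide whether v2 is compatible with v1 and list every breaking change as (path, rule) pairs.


forward: BREAKING [(duration, R1), (enabled, R1), (enabled, R3), (latitude, R1), (latitude, R3), (role, R1)]

arrows below run writer -> reader for Device
forward on Device — v1 reading data written by v2:
  role: paired with writer role (Priority -> Priority; writer optional)
  latitude: paired with writer latitude (bool -> float32; writer optional)
  duration: paired with writer duration (int64 -> int64; writer optional)
  nickname: paired with writer nickname (string -> string; writer required)
  enabled: paired with writer enabled (string -> bool; writer optional)
  violation R1 at duration
  violation R1 at enabled
  violation R3 at enabled
  violation R1 at latitude
  violation R3 at latitude
  violation R1 at role
  => forward verdict for Device: BREAKING, 6 violation(s)


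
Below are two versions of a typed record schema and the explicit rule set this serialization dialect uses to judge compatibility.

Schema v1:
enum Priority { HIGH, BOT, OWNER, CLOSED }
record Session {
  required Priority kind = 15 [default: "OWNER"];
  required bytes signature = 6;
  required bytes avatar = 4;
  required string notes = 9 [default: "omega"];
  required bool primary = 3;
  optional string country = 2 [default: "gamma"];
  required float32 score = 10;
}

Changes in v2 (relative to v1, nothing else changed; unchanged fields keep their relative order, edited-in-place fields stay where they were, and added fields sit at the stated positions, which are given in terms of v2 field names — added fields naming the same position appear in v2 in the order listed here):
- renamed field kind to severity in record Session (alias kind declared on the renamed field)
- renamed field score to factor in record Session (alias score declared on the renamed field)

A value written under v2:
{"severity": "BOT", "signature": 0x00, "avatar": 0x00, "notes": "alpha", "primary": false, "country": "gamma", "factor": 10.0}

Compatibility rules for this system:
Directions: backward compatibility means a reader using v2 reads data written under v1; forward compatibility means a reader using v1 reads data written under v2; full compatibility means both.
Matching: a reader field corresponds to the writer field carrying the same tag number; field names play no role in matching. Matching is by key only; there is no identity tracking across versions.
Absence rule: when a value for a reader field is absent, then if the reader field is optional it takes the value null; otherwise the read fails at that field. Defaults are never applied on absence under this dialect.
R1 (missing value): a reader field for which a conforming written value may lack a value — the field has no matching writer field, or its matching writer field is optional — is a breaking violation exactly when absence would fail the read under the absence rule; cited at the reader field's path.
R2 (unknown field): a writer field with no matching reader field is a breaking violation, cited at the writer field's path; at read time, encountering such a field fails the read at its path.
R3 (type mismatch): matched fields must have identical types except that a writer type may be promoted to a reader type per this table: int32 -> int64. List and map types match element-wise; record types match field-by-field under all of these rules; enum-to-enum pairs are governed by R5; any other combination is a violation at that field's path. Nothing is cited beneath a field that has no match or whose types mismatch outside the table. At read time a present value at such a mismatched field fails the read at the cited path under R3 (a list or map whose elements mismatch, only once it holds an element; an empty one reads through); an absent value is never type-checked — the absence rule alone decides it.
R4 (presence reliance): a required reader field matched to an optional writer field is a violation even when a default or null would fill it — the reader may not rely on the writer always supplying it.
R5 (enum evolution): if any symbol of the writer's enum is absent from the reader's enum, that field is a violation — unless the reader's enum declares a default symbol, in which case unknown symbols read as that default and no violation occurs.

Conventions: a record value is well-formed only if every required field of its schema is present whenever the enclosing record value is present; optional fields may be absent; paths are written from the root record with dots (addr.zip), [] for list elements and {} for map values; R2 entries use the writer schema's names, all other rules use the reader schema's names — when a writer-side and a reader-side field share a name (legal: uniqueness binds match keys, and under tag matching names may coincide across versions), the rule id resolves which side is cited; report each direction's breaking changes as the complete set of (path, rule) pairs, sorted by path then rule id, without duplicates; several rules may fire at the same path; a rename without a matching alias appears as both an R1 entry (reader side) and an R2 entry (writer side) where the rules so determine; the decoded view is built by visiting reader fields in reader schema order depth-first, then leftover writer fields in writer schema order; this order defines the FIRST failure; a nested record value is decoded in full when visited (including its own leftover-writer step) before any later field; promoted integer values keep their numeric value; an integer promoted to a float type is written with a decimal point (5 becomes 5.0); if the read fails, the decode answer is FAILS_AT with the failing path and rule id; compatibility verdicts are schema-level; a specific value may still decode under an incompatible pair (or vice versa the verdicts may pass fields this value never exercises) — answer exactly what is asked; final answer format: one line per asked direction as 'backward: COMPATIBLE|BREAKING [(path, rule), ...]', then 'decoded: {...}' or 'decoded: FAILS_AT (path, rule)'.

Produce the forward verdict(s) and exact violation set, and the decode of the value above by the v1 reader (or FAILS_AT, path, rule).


the writer's type comes first in each Session pair
checking forward for Session: reader v1 against writer v2:
  writer required, Priority -> Priority: reader kind maps from writer severity
  writer required, bytes -> bytes: reader signature maps from writer signature
  writer required, bytes -> bytes: reader avatar maps from writer avatar
  writer required, string -> string: reader notes maps from writer notes
  writer required, bool -> bool: reader primary maps from writer primary
  writer optional, string -> string: reader country maps from writer country
  writer required, float32 -> float32: reader score maps from writer factor
  => no violations; forward on Session: COMPATIBLE
migrating the Session value to v1:
  kind := "BOT" (from writer severity)
  signature := 0x00
  avatar := 0x00
  notes := "alpha"
  primary := false
  country := "gamma"
  score := 10.0 (from writer factor)
  => decoded: {"kind": "BOT", "signature": 0x00, "avatar": 0x00, "notes": "alpha", "primary": false, "country": "gamma", "score": 10.0}
checking off the Session differences that do not matter here:
  renamed field kind to severity in record Session (alias kind declared on the renamed field) -> inert for the asked Session verdict: nothing fires
  renamed field score to factor in record Session (alias score declared on the renamed field) -> inert for the asked Session verdict: nothing fires

forward: COMPATIBLE []; decoded: {"kind": "BOT", "signature": 0x00, "avatar": 0x00, "notes": "alpha", "primary": false, "country": "gamma", "score": 10.0}


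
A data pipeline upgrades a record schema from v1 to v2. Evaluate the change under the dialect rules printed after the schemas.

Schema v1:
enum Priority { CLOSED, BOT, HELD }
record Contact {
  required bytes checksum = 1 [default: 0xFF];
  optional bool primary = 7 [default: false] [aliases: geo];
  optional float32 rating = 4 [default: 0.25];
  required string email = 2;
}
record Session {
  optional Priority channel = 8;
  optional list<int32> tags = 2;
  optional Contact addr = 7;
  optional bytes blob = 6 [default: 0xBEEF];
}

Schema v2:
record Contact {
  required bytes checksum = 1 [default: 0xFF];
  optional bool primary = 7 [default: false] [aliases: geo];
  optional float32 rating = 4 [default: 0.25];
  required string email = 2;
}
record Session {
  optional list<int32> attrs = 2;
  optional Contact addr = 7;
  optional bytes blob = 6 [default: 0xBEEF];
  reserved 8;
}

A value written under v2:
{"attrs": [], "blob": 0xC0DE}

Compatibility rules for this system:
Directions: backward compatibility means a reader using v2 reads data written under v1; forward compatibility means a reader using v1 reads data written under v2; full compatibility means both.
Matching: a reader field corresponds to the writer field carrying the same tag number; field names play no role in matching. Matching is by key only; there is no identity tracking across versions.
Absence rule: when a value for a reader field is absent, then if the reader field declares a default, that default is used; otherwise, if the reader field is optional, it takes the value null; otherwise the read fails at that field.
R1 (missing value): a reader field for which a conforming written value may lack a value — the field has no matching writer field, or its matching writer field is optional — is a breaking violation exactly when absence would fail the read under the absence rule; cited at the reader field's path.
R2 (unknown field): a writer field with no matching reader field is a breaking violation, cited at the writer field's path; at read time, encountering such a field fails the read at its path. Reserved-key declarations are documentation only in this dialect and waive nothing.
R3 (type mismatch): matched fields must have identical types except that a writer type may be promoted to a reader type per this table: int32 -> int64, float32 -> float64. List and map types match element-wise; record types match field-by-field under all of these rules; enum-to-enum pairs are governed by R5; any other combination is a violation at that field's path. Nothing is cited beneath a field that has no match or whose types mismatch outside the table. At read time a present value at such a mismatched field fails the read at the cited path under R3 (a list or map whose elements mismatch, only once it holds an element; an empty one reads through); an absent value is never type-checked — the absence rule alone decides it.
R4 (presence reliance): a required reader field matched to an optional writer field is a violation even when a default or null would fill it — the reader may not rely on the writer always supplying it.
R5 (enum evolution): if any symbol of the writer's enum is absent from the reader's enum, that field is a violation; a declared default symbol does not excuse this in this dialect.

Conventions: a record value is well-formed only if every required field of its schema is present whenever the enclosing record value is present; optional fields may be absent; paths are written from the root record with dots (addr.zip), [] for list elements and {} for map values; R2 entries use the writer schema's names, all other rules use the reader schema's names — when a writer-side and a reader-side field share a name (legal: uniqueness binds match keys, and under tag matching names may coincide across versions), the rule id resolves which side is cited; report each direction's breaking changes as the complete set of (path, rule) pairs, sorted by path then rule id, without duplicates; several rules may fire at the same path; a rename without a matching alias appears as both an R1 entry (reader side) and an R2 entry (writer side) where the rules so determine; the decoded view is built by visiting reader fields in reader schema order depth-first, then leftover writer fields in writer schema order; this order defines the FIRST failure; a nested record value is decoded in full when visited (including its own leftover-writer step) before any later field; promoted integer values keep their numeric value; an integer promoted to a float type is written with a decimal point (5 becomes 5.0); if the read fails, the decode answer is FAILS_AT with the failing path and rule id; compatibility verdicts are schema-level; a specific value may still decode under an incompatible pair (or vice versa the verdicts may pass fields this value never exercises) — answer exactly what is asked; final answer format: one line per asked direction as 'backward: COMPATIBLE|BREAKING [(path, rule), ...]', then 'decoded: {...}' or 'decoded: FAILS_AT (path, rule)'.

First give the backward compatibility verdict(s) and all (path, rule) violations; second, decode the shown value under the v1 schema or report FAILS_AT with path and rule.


backward: BREAKING [(channel, R2)]; decoded: {"channel": null, "tags": [], "addr": null, "blob": 0xC0DE}

each type pair in Session: writer, then reader
backward on Session — v2 reading data written by v1:
  writer optional, list<int32> -> list<int32>: reader attrs maps from writer tags
  writer optional, Contact -> Contact: reader addr maps from writer addr
  writer optional, bytes -> bytes: reader blob maps from writer blob
  channel (writer side), unknown to reader
  writer required, bytes -> bytes: reader addr.checksum maps from writer addr.checksum
  writer optional, bool -> bool: reader addr.primary maps from writer addr.primary
  writer optional, float32 -> float32: reader addr.rating maps from writer addr.rating
  writer required, string -> string: reader addr.email maps from writer addr.email
  rule R2 violated at channel
  => backward verdict for Session: BREAKING, 1 violation(s)
migrating the Session value to v1:
  channel := null (missing; optional => null)
  tags := [] (from writer attrs)
  addr := null (missing; optional => null)
  blob := 0xC0DE
  => decoded: {"channel": null, "tags": [], "addr": null, "blob": 0xC0DE}
remaining Session differences; none change what is asked:
  renamed field tags to attrs in record Session -> no rule fires on it in Session's dialect; the asked verdict holds
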